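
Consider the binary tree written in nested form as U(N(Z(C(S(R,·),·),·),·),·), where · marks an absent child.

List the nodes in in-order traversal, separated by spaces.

R S C Z N U

In-order visits the left subtree, then the node, then the right subtree.
At U: go left to N.
  At N: go left to Z.
    At Z: go left to C.
      At C: go left to S.
        At S: go left to R.
          R is a leaf — visit R.
        Visit S.
        At S: no right child.
      Visit C.
      At C: no right child.
    Visit Z.
    At Z: no right child.
  Visit N.
  At N: no right child.
Visit U.
At U: no right child.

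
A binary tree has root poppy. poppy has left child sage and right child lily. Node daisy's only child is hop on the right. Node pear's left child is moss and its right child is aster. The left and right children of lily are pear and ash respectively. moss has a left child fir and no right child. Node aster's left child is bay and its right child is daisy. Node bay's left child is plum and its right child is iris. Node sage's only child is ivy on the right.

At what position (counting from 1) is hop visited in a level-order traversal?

14

Level-order visits nodes level by level from the root, left to right within each level.
Level 0: poppy
Level 1: sage, lily
Level 2: ivy, pear, ash
Level 3: moss, aster
Level 4: fir, bay, daisy
Level 5: plum, iris, hop
Full level-order sequence: poppy, sage, lily, ivy, pear, ash, moss, aster, fir, bay, daisy, plum, iris, hop.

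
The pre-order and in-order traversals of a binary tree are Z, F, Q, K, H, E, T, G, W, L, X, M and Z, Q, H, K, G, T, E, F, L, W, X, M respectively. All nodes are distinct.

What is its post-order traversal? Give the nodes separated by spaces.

H G T E K Q L M X W F Z

The first element of pre-order is the root; it splits in-order into left and right subtrees.
Root Z: left subtree has 0 nodes { }, right has 11 {Q, H, K, G, T, E, F, L, W, X, M}.
  Root F: left subtree has 6 nodes {Q, H, K, G, T, E}, right has 4 {L, W, X, M}.
    Root Q: left subtree has 0 nodes { }, right has 5 {H, K, G, T, E}.
      Root K: left subtree has 1 node {H}, right has 3 {G, T, E}.
        Root E: left subtree has 2 nodes {G, T}, right has 0 { }.
          Root T: left subtree has 1 node {G}, right has 0 { }.
    Root W: left subtree has 1 node {L}, right has 2 {X, M}.
      Root X: left subtree has 0 nodes { }, right has 1 {M}.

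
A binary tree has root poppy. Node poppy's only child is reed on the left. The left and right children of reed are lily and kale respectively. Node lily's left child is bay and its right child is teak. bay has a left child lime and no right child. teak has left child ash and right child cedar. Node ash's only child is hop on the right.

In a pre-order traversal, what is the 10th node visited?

kale

Pre-order visits the node, then its left subtree, then its right subtree.
Visit poppy.
At poppy: go left to reed.
  Visit reed.
  At reed: go left to lily.
    Visit lily.
    At lily: go left to bay.
      Visit bay.
      At bay: go left to lime.
        lime is a leaf — visit lime.
      At bay: no right child.
    At lily: go right to teak.
      Visit teak.
      At teak: go left to ash.
        Visit ash.
        At ash: no left child.
        At ash: go right to hop.
          hop is a leaf — visit hop.
      At teak: go right to cedar.
        cedar is a leaf — visit cedar.
  At reed: go right to kale.
    kale is a leaf — visit kale.
At poppy: no right child.
Full pre-order sequence: poppy, reed, lily, bay, lime, teak, ash, hop, cedar, kale.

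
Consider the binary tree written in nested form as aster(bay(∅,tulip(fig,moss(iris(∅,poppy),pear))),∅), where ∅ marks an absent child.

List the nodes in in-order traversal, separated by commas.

In-order visits the left subtree, then the node, then the right subtree.
At aster: go left to bay.
  At bay: no left child.
  Visit bay.
  At bay: go right to tulip.
    At tulip: go left to fig.
      fig is a leaf — visit fig.
    Visit tulip.
    At tulip: go right to moss.
      At moss: go left to iris.
        At iris: no left child.
        Visit iris.
        At iris: go right to poppy.
          poppy is a leaf — visit poppy.
      Visit moss.
      At moss: go right to pear.
        pear is a leaf — visit pear.
Visit aster.
At aster: no right child.

bay, fig, tulip, iris, poppy, moss, pear, aster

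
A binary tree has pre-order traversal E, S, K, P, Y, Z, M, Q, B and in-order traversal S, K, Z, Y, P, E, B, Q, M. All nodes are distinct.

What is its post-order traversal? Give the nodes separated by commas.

The first element of pre-order is the root; it splits in-order into left and right subtrees.
Root E: left subtree has 5 nodes {S, K, Z, Y, P}, right has 3 {B, Q, M}.
  Root S: left subtree has 0 nodes { }, right has 4 {K, Z, Y, P}.
    Root K: left subtree has 0 nodes { }, right has 3 {Z, Y, P}.
      Root P: left subtree has 2 nodes {Z, Y}, right has 0 { }.
        Root Y: left subtree has 1 node {Z}, right has 0 { }.
  Root M: left subtree has 2 nodes {B, Q}, right has 0 { }.
    Root Q: left subtree has 1 node {B}, right has 0 { }.

Z, Y, P, K, S, B, Q, M, E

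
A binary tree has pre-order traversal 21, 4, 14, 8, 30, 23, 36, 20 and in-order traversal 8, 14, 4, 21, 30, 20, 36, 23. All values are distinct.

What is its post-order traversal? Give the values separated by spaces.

The first element of pre-order is the root; it splits in-order into left and right subtrees.
Root 21: left subtree has 3 nodes {8, 14, 4}, right has 4 {30, 20, 36, 23}.
  Root 4: left subtree has 2 nodes {8, 14}, right has 0 { }.
    Root 14: left subtree has 1 node {8}, right has 0 { }.
  Root 30: left subtree has 0 nodes { }, right has 3 {20, 36, 23}.
    Root 23: left subtree has 2 nodes {20, 36}, right has 0 { }.
      Root 36: left subtree has 1 node {20}, right has 0 { }.

8 14 4 20 36 23 30 21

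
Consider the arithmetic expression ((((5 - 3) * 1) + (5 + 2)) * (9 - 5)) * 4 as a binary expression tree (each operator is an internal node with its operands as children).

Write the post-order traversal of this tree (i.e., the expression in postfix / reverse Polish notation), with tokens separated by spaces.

Post-order on an expression tree gives postfix notation: for each operator, emit left operand, right operand, then the operator.

5 3 - 1 * 5 2 + + 9 5 - * 4 *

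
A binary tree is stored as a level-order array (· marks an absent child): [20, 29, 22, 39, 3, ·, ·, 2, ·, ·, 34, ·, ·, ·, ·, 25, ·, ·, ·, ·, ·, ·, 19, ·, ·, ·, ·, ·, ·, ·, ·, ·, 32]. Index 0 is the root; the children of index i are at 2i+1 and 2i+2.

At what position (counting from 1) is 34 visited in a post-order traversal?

Post-order visits the left subtree, then the right subtree, then the node.
At 20: go left to 29.
  At 29: go left to 39.
    At 39: go left to 2.
      At 2: go left to 25.
        At 25: no left child.
        At 25: go right to 32.
          32 is a leaf — visit 32.
        Visit 25.
      At 2: no right child.
      Visit 2.
    At 39: no right child.
    Visit 39.
  At 29: go right to 3.
    At 3: no left child.
    At 3: go right to 34.
      At 34: no left child.
      At 34: go right to 19.
        19 is a leaf — visit 19.
      Visit 34.
    Visit 3.
  Visit 29.
At 20: go right to 22.
  22 is a leaf — visit 22.
Visit 20.
Full post-order sequence: 32, 25, 2, 39, 19, 34, 3, 29, 22, 20.

6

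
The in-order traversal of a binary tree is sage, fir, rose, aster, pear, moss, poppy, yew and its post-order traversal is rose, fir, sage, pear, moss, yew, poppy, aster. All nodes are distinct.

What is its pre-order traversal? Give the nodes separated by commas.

The last element of post-order is the root; it splits in-order into left and right subtrees.
Root aster: left subtree has 3 nodes {sage, fir, rose}, right has 4 {pear, moss, poppy, yew}.
  Root sage: left subtree has 0 nodes { }, right has 2 {fir, rose}.
    Root fir: left subtree has 0 nodes { }, right has 1 {rose}.
  Root poppy: left subtree has 2 nodes {pear, moss}, right has 1 {yew}.
    Root moss: left subtree has 1 node {pear}, right has 0 { }.

aster, sage, fir, rose, poppy, moss, pear, yew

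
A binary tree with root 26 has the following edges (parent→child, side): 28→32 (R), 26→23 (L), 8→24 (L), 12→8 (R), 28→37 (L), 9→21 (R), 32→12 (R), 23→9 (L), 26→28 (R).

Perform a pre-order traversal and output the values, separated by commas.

26, 23, 9, 21, 28, 37, 32, 12, 8, 24

Pre-order visits the node, then its left subtree, then its right subtree.
Visit 26.
At 26: go left to 23.
  Visit 23.
  At 23: go left to 9.
    Visit 9.
    At 9: no left child.
    At 9: go right to 21.
      21 is a leaf — visit 21.
  At 23: no right child.
At 26: go right to 28.
  Visit 28.
  At 28: go left to 37.
    37 is a leaf — visit 37.
  At 28: go right to 32.
    Visit 32.
    At 32: no left child.
    At 32: go right to 12.
      Visit 12.
      At 12: no left child.
      At 12: go right to 8.
        Visit 8.
        At 8: go left to 24.
          24 is a leaf — visit 24.
        At 8: no right child.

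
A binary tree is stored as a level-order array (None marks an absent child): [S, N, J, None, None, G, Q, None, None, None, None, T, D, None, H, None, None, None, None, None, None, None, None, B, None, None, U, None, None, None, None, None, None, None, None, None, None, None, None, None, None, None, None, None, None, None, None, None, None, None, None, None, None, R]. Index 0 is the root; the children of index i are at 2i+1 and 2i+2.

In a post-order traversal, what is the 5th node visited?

U

Post-order visits the left subtree, then the right subtree, then the node.
At S: go left to N.
  N is a leaf — visit N.
At S: go right to J.
  At J: go left to G.
    At G: go left to T.
      At T: go left to B.
        B is a leaf — visit B.
      At T: no right child.
      Visit T.
    At G: go right to D.
      At D: no left child.
      At D: go right to U.
        At U: go left to R.
          R is a leaf — visit R.
        At U: no right child.
        Visit U.
      Visit D.
    Visit G.
  At J: go right to Q.
    At Q: no left child.
    At Q: go right to H.
      H is a leaf — visit H.
    Visit Q.
  Visit J.
Visit S.
Full post-order sequence: N, B, T, R, U, D, G, H, Q, J, S.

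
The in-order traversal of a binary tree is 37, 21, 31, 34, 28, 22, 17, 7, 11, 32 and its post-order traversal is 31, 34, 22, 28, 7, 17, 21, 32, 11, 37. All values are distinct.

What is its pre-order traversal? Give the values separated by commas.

The last element of post-order is the root; it splits in-order into left and right subtrees.
Root 37: left subtree has 0 nodes { }, right has 9 {21, 31, 34, 28, 22, 17, 7, 11, 32}.
  Root 11: left subtree has 7 nodes {21, 31, 34, 28, 22, 17, 7}, right has 1 {32}.
    Root 21: left subtree has 0 nodes { }, right has 6 {31, 34, 28, 22, 17, 7}.
      Root 17: left subtree has 4 nodes {31, 34, 28, 22}, right has 1 {7}.
        Root 28: left subtree has 2 nodes {31, 34}, right has 1 {22}.
          Root 34: left subtree has 1 node {31}, right has 0 { }.

37, 11, 21, 17, 28, 34, 31, 22, 7, 32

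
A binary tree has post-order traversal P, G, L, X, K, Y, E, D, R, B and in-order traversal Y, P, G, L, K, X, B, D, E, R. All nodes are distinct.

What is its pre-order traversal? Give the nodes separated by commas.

The last element of post-order is the root; it splits in-order into left and right subtrees.
Root B: left subtree has 6 nodes {Y, P, G, L, K, X}, right has 3 {D, E, R}.
  Root Y: left subtree has 0 nodes { }, right has 5 {P, G, L, K, X}.
    Root K: left subtree has 3 nodes {P, G, L}, right has 1 {X}.
      Root L: left subtree has 2 nodes {P, G}, right has 0 { }.
        Root G: left subtree has 1 node {P}, right has 0 { }.
  Root R: left subtree has 2 nodes {D, E}, right has 0 { }.
    Root D: left subtree has 0 nodes { }, right has 1 {E}.

B, Y, K, L, G, P, X, R, D, E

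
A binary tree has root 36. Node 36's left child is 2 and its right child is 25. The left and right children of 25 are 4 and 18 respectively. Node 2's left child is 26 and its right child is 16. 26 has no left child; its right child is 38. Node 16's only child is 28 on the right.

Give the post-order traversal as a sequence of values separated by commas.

Post-order visits the left subtree, then the right subtree, then the node.
At 36: go left to 2.
  At 2: go left to 26.
    At 26: no left child.
    At 26: go right to 38.
      38 is a leaf — visit 38.
    Visit 26.
  At 2: go right to 16.
    At 16: no left child.
    At 16: go right to 28.
      28 is a leaf — visit 28.
    Visit 16.
  Visit 2.
At 36: go right to 25.
  At 25: go left to 4.
    4 is a leaf — visit 4.
  At 25: go right to 18.
    18 is a leaf — visit 18.
  Visit 25.
Visit 36.

38, 26, 28, 16, 2, 4, 18, 25, 36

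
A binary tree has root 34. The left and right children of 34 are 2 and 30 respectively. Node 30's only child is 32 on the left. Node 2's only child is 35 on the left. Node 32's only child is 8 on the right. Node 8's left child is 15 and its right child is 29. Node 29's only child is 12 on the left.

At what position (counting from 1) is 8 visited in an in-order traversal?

6

In-order visits the left subtree, then the node, then the right subtree.
At 34: go left to 2.
  At 2: go left to 35.
    35 is a leaf — visit 35.
  Visit 2.
  At 2: no right child.
Visit 34.
At 34: go right to 30.
  At 30: go left to 32.
    At 32: no left child.
    Visit 32.
    At 32: go right to 8.
      At 8: go left to 15.
        15 is a leaf — visit 15.
      Visit 8.
      At 8: go right to 29.
        At 29: go left to 12.
          12 is a leaf — visit 12.
        Visit 29.
        At 29: no right child.
  Visit 30.
  At 30: no right child.
Full in-order sequence: 35, 2, 34, 32, 15, 8, 12, 29, 30.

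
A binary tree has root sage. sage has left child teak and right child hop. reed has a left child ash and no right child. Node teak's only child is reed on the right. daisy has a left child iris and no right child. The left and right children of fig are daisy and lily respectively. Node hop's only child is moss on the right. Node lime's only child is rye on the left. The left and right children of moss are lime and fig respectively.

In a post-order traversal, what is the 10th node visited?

Post-order visits the left subtree, then the right subtree, then the node.
At sage: go left to teak.
  At teak: no left child.
  At teak: go right to reed.
    At reed: go left to ash.
      ash is a leaf — visit ash.
    At reed: no right child.
    Visit reed.
  Visit teak.
At sage: go right to hop.
  At hop: no left child.
  At hop: go right to moss.
    At moss: go left to lime.
      At lime: go left to rye.
        rye is a leaf — visit rye.
      At lime: no right child.
      Visit lime.
    At moss: go right to fig.
      At fig: go left to daisy.
        At daisy: go left to iris.
          iris is a leaf — visit iris.
        At daisy: no right child.
        Visit daisy.
      At fig: go right to lily.
        lily is a leaf — visit lily.
      Visit fig.
    Visit moss.
  Visit hop.
Visit sage.
Full post-order sequence: ash, reed, teak, rye, lime, iris, daisy, lily, fig, moss, hop, sage.

moss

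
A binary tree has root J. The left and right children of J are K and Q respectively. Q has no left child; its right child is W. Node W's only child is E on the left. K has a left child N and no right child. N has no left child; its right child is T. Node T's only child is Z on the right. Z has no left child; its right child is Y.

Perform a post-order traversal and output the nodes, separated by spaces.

Y Z T N K E W Q J

Post-order visits the left subtree, then the right subtree, then the node.
At J: go left to K.
  At K: go left to N.
    At N: no left child.
    At N: go right to T.
      At T: no left child.
      At T: go right to Z.
        At Z: no left child.
        At Z: go right to Y.
          Y is a leaf — visit Y.
        Visit Z.
      Visit T.
    Visit N.
  At K: no right child.
  Visit K.
At J: go right to Q.
  At Q: no left child.
  At Q: go right to W.
    At W: go left to E.
      E is a leaf — visit E.
    At W: no right child.
    Visit W.
  Visit Q.
Visit J.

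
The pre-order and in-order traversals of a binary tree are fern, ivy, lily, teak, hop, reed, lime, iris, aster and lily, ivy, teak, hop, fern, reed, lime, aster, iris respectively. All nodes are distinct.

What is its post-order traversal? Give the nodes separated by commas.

lily, hop, teak, ivy, aster, iris, lime, reed, fern

The first element of pre-order is the root; it splits in-order into left and right subtrees.
Root fern: left subtree has 4 nodes {lily, ivy, teak, hop}, right has 4 {reed, lime, aster, iris}.
  Root ivy: left subtree has 1 node {lily}, right has 2 {teak, hop}.
    Root teak: left subtree has 0 nodes { }, right has 1 {hop}.
  Root reed: left subtree has 0 nodes { }, right has 3 {lime, aster, iris}.
    Root lime: left subtree has 0 nodes { }, right has 2 {aster, iris}.
      Root iris: left subtree has 1 node {aster}, right has 0 { }.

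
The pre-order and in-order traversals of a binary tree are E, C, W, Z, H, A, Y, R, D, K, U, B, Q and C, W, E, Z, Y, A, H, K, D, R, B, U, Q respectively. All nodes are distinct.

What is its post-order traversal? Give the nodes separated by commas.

W, C, Y, A, K, D, B, Q, U, R, H, Z, E

The first element of pre-order is the root; it splits in-order into left and right subtrees.
Root E: left subtree has 2 nodes {C, W}, right has 10 {Z, Y, A, H, K, D, R, B, U, Q}.
  Root C: left subtree has 0 nodes { }, right has 1 {W}.
  Root Z: left subtree has 0 nodes { }, right has 9 {Y, A, H, K, D, R, B, U, Q}.
    Root H: left subtree has 2 nodes {Y, A}, right has 6 {K, D, R, B, U, Q}.
      Root A: left subtree has 1 node {Y}, right has 0 { }.
      Root R: left subtree has 2 nodes {K, D}, right has 3 {B, U, Q}.
        Root D: left subtree has 1 node {K}, right has 0 { }.
        Root U: left subtree has 1 node {B}, right has 1 {Q}.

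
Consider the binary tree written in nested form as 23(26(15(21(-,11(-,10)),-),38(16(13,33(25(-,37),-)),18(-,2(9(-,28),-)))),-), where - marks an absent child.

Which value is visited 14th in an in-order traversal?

In-order visits the left subtree, then the node, then the right subtree.
At 23: go left to 26.
  At 26: go left to 15.
    At 15: go left to 21.
      At 21: no left child.
      Visit 21.
      At 21: go right to 11.
        At 11: no left child.
        Visit 11.
        At 11: go right to 10.
          10 is a leaf — visit 10.
    Visit 15.
    At 15: no right child.
  Visit 26.
  At 26: go right to 38.
    At 38: go left to 16.
      At 16: go left to 13.
        13 is a leaf — visit 13.
      Visit 16.
      At 16: go right to 33.
        At 33: go left to 25.
          At 25: no left child.
          Visit 25.
          At 25: go right to 37.
            37 is a leaf — visit 37.
        Visit 33.
        At 33: no right child.
    Visit 38.
    At 38: go right to 18.
      At 18: no left child.
      Visit 18.
      At 18: go right to 2.
        At 2: go left to 9.
          At 9: no left child.
          Visit 9.
          At 9: go right to 28.
            28 is a leaf — visit 28.
        Visit 2.
        At 2: no right child.
Visit 23.
At 23: no right child.
Full in-order sequence: 21, 11, 10, 15, 26, 13, 16, 25, 37, 33, 38, 18, 9, 28, 2, 23.

28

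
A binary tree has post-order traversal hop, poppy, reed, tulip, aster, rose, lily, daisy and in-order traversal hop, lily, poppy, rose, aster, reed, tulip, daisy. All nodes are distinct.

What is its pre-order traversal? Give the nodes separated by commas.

The last element of post-order is the root; it splits in-order into left and right subtrees.
Root daisy: left subtree has 7 nodes {hop, lily, poppy, rose, aster, reed, tulip}, right has 0 { }.
  Root lily: left subtree has 1 node {hop}, right has 5 {poppy, rose, aster, reed, tulip}.
    Root rose: left subtree has 1 node {poppy}, right has 3 {aster, reed, tulip}.
      Root aster: left subtree has 0 nodes { }, right has 2 {reed, tulip}.
        Root tulip: left subtree has 1 node {reed}, right has 0 { }.

daisy, lily, hop, rose, poppy, aster, tulip, reed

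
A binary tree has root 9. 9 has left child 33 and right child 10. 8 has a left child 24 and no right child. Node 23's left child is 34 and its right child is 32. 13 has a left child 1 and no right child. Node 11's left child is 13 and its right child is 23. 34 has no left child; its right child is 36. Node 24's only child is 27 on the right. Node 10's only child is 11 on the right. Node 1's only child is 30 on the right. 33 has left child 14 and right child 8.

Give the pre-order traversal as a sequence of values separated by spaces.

9 33 14 8 24 27 10 11 13 1 30 23 34 36 32

Pre-order visits the node, then its left subtree, then its right subtree.
Visit 9.
At 9: go left to 33.
  Visit 33.
  At 33: go left to 14.
    14 is a leaf — visit 14.
  At 33: go right to 8.
    Visit 8.
    At 8: go left to 24.
      Visit 24.
      At 24: no left child.
      At 24: go right to 27.
        27 is a leaf — visit 27.
    At 8: no right child.
At 9: go right to 10.
  Visit 10.
  At 10: no left child.
  At 10: go right to 11.
    Visit 11.
    At 11: go left to 13.
      Visit 13.
      At 13: go left to 1.
        Visit 1.
        At 1: no left child.
        At 1: go right to 30.
          30 is a leaf — visit 30.
      At 13: no right child.
    At 11: go right to 23.
      Visit 23.
      At 23: go left to 34.
        Visit 34.
        At 34: no left child.
        At 34: go right to 36.
          36 is a leaf — visit 36.
      At 23: go right to 32.
        32 is a leaf — visit 32.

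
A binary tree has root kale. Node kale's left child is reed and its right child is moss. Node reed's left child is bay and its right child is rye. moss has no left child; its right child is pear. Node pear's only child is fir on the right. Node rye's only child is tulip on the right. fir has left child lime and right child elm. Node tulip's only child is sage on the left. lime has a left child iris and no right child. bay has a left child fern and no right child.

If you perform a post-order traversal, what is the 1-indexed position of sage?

Post-order visits the left subtree, then the right subtree, then the node.
At kale: go left to reed.
  At reed: go left to bay.
    At bay: go left to fern.
      fern is a leaf — visit fern.
    At bay: no right child.
    Visit bay.
  At reed: go right to rye.
    At rye: no left child.
    At rye: go right to tulip.
      At tulip: go left to sage.
        sage is a leaf — visit sage.
      At tulip: no right child.
      Visit tulip.
    Visit rye.
  Visit reed.
At kale: go right to moss.
  At moss: no left child.
  At moss: go right to pear.
    At pear: no left child.
    At pear: go right to fir.
      At fir: go left to lime.
        At lime: go left to iris.
          iris is a leaf — visit iris.
        At lime: no right child.
        Visit lime.
      At fir: go right to elm.
        elm is a leaf — visit elm.
      Visit fir.
    Visit pear.
  Visit moss.
Visit kale.
Full post-order sequence: fern, bay, sage, tulip, rye, reed, iris, lime, elm, fir, pear, moss, kale.

3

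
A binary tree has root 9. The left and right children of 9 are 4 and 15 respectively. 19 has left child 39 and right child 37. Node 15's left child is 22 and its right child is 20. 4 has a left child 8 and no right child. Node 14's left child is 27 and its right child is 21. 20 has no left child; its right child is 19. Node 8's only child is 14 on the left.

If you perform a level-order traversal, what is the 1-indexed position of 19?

8

Level-order visits nodes level by level from the root, left to right within each level.
Level 0: 9
Level 1: 4, 15
Level 2: 8, 22, 20
Level 3: 14, 19
Level 4: 27, 21, 39, 37
Full level-order sequence: 9, 4, 15, 8, 22, 20, 14, 19, 27, 21, 39, 37.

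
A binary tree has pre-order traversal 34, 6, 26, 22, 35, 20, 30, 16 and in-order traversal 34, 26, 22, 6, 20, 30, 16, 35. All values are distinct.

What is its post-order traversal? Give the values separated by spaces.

The first element of pre-order is the root; it splits in-order into left and right subtrees.
Root 34: left subtree has 0 nodes { }, right has 7 {26, 22, 6, 20, 30, 16, 35}.
  Root 6: left subtree has 2 nodes {26, 22}, right has 4 {20, 30, 16, 35}.
    Root 26: left subtree has 0 nodes { }, right has 1 {22}.
    Root 35: left subtree has 3 nodes {20, 30, 16}, right has 0 { }.
      Root 20: left subtree has 0 nodes { }, right has 2 {30, 16}.
        Root 30: left subtree has 0 nodes { }, right has 1 {16}.

22 26 16 30 20 35 6 34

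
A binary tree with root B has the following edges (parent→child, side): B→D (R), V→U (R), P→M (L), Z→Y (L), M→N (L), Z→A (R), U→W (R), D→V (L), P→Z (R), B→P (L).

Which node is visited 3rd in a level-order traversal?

Level-order visits nodes level by level from the root, left to right within each level.
Level 0: B
Level 1: P, D
Level 2: M, Z, V
Level 3: N, Y, A, U
Level 4: W
Full level-order sequence: B, P, D, M, Z, V, N, Y, A, U, W.

D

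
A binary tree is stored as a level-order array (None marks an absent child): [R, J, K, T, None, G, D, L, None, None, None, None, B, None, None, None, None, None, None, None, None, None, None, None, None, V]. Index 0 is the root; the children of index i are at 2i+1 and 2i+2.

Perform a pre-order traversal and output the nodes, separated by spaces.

Pre-order visits the node, then its left subtree, then its right subtree.
Visit R.
At R: go left to J.
  Visit J.
  At J: go left to T.
    Visit T.
    At T: go left to L.
      L is a leaf — visit L.
    At T: no right child.
  At J: no right child.
At R: go right to K.
  Visit K.
  At K: go left to G.
    Visit G.
    At G: no left child.
    At G: go right to B.
      Visit B.
      At B: go left to V.
        V is a leaf — visit V.
      At B: no right child.
  At K: go right to D.
    D is a leaf — visit D.

R J T L K G B V D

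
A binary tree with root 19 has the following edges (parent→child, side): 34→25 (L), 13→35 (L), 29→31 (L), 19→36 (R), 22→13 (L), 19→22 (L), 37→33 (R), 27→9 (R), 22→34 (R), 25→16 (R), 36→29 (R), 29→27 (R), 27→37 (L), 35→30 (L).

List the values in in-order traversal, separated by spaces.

30 35 13 22 25 16 34 19 36 31 29 37 33 27 9

In-order visits the left subtree, then the node, then the right subtree.
At 19: go left to 22.
  At 22: go left to 13.
    At 13: go left to 35.
      At 35: go left to 30.
        30 is a leaf — visit 30.
      Visit 35.
      At 35: no right child.
    Visit 13.
    At 13: no right child.
  Visit 22.
  At 22: go right to 34.
    At 34: go left to 25.
      At 25: no left child.
      Visit 25.
      At 25: go right to 16.
        16 is a leaf — visit 16.
    Visit 34.
    At 34: no right child.
Visit 19.
At 19: go right to 36.
  At 36: no left child.
  Visit 36.
  At 36: go right to 29.
    At 29: go left to 31.
      31 is a leaf — visit 31.
    Visit 29.
    At 29: go right to 27.
      At 27: go left to 37.
        At 37: no left child.
        Visit 37.
        At 37: go right to 33.
          33 is a leaf — visit 33.
      Visit 27.
      At 27: go right to 9.
        9 is a leaf — visit 9.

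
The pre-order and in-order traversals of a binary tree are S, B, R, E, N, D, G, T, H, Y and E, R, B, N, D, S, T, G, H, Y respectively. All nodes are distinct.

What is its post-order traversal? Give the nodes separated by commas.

The first element of pre-order is the root; it splits in-order into left and right subtrees.
Root S: left subtree has 5 nodes {E, R, B, N, D}, right has 4 {T, G, H, Y}.
  Root B: left subtree has 2 nodes {E, R}, right has 2 {N, D}.
    Root R: left subtree has 1 node {E}, right has 0 { }.
    Root N: left subtree has 0 nodes { }, right has 1 {D}.
  Root G: left subtree has 1 node {T}, right has 2 {H, Y}.
    Root H: left subtree has 0 nodes { }, right has 1 {Y}.

E, R, D, N, B, T, Y, H, G, S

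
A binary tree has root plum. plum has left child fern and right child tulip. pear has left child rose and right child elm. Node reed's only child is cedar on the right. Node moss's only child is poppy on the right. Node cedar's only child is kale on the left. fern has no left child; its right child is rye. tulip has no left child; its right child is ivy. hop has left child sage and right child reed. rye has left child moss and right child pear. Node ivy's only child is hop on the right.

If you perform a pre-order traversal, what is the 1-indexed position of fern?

Pre-order visits the node, then its left subtree, then its right subtree.
Visit plum.
At plum: go left to fern.
  Visit fern.
  At fern: no left child.
  At fern: go right to rye.
    Visit rye.
    At rye: go left to moss.
      Visit moss.
      At moss: no left child.
      At moss: go right to poppy.
        poppy is a leaf — visit poppy.
    At rye: go right to pear.
      Visit pear.
      At pear: go left to rose.
        rose is a leaf — visit rose.
      At pear: go right to elm.
        elm is a leaf — visit elm.
At plum: go right to tulip.
  Visit tulip.
  At tulip: no left child.
  At tulip: go right to ivy.
    Visit ivy.
    At ivy: no left child.
    At ivy: go right to hop.
      Visit hop.
      At hop: go left to sage.
        sage is a leaf — visit sage.
      At hop: go right to reed.
        Visit reed.
        At reed: no left child.
        At reed: go right to cedar.
          Visit cedar.
          At cedar: go left to kale.
            kale is a leaf — visit kale.
          At cedar: no right child.
Full pre-order sequence: plum, fern, rye, moss, poppy, pear, rose, elm, tulip, ivy, hop, sage, reed, cedar, kale.

2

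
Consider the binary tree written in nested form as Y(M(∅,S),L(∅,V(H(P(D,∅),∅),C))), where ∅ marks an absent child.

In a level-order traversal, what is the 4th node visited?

S

Level-order visits nodes level by level from the root, left to right within each level.
Level 0: Y
Level 1: M, L
Level 2: S, V
Level 3: H, C
Level 4: P
Level 5: D
Full level-order sequence: Y, M, L, S, V, H, C, P, D.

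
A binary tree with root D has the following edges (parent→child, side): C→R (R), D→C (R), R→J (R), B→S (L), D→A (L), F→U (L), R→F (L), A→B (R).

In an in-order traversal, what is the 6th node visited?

U

In-order visits the left subtree, then the node, then the right subtree.
At D: go left to A.
  At A: no left child.
  Visit A.
  At A: go right to B.
    At B: go left to S.
      S is a leaf — visit S.
    Visit B.
    At B: no right child.
Visit D.
At D: go right to C.
  At C: no left child.
  Visit C.
  At C: go right to R.
    At R: go left to F.
      At F: go left to U.
        U is a leaf — visit U.
      Visit F.
      At F: no right child.
    Visit R.
    At R: go right to J.
      J is a leaf — visit J.
Full in-order sequence: A, S, B, D, C, U, F, R, J.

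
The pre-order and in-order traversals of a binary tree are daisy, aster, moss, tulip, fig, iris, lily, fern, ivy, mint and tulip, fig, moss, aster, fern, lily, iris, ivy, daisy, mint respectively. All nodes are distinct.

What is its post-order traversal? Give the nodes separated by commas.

The first element of pre-order is the root; it splits in-order into left and right subtrees.
Root daisy: left subtree has 8 nodes {tulip, fig, moss, aster, fern, lily, iris, ivy}, right has 1 {mint}.
  Root aster: left subtree has 3 nodes {tulip, fig, moss}, right has 4 {fern, lily, iris, ivy}.
    Root moss: left subtree has 2 nodes {tulip, fig}, right has 0 { }.
      Root tulip: left subtree has 0 nodes { }, right has 1 {fig}.
    Root iris: left subtree has 2 nodes {fern, lily}, right has 1 {ivy}.
      Root lily: left subtree has 1 node {fern}, right has 0 { }.

fig, tulip, moss, fern, lily, ivy, iris, aster, mint, daisy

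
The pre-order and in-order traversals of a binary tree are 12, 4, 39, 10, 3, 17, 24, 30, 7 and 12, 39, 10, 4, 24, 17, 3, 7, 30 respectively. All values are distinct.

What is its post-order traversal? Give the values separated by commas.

The first element of pre-order is the root; it splits in-order into left and right subtrees.
Root 12: left subtree has 0 nodes { }, right has 8 {39, 10, 4, 24, 17, 3, 7, 30}.
  Root 4: left subtree has 2 nodes {39, 10}, right has 5 {24, 17, 3, 7, 30}.
    Root 39: left subtree has 0 nodes { }, right has 1 {10}.
    Root 3: left subtree has 2 nodes {24, 17}, right has 2 {7, 30}.
      Root 17: left subtree has 1 node {24}, right has 0 { }.
      Root 30: left subtree has 1 node {7}, right has 0 { }.

10, 39, 24, 17, 7, 30, 3, 4, 12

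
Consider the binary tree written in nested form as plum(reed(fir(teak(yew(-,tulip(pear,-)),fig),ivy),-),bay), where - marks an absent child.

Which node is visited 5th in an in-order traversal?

In-order visits the left subtree, then the node, then the right subtree.
At plum: go left to reed.
  At reed: go left to fir.
    At fir: go left to teak.
      At teak: go left to yew.
        At yew: no left child.
        Visit yew.
        At yew: go right to tulip.
          At tulip: go left to pear.
            pear is a leaf — visit pear.
          Visit tulip.
          At tulip: no right child.
      Visit teak.
      At teak: go right to fig.
        fig is a leaf — visit fig.
    Visit fir.
    At fir: go right to ivy.
      ivy is a leaf — visit ivy.
  Visit reed.
  At reed: no right child.
Visit plum.
At plum: go right to bay.
  bay is a leaf — visit bay.
Full in-order sequence: yew, pear, tulip, teak, fig, fir, ivy, reed, plum, bay.

fig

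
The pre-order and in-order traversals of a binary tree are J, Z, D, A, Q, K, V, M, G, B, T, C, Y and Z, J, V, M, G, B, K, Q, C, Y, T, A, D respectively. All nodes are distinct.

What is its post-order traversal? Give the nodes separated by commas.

The first element of pre-order is the root; it splits in-order into left and right subtrees.
Root J: left subtree has 1 node {Z}, right has 11 {V, M, G, B, K, Q, C, Y, T, A, D}.
  Root D: left subtree has 10 nodes {V, M, G, B, K, Q, C, Y, T, A}, right has 0 { }.
    Root A: left subtree has 9 nodes {V, M, G, B, K, Q, C, Y, T}, right has 0 { }.
      Root Q: left subtree has 5 nodes {V, M, G, B, K}, right has 3 {C, Y, T}.
        Root K: left subtree has 4 nodes {V, M, G, B}, right has 0 { }.
          Root V: left subtree has 0 nodes { }, right has 3 {M, G, B}.
            Root M: left subtree has 0 nodes { }, right has 2 {G, B}.
              Root G: left subtree has 0 nodes { }, right has 1 {B}.
        Root T: left subtree has 2 nodes {C, Y}, right has 0 { }.
          Root C: left subtree has 0 nodes { }, right has 1 {Y}.

Z, B, G, M, V, K, Y, C, T, Q, A, D, J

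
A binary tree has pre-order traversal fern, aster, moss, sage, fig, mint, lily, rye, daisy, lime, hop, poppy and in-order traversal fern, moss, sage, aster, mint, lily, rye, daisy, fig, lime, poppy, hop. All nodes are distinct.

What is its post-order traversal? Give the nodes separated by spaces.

sage moss daisy rye lily mint poppy hop lime fig aster fern

The first element of pre-order is the root; it splits in-order into left and right subtrees.
Root fern: left subtree has 0 nodes { }, right has 11 {moss, sage, aster, mint, lily, rye, daisy, fig, lime, poppy, hop}.
  Root aster: left subtree has 2 nodes {moss, sage}, right has 8 {mint, lily, rye, daisy, fig, lime, poppy, hop}.
    Root moss: left subtree has 0 nodes { }, right has 1 {sage}.
    Root fig: left subtree has 4 nodes {mint, lily, rye, daisy}, right has 3 {lime, poppy, hop}.
      Root mint: left subtree has 0 nodes { }, right has 3 {lily, rye, daisy}.
        Root lily: left subtree has 0 nodes { }, right has 2 {rye, daisy}.
          Root rye: left subtree has 0 nodes { }, right has 1 {daisy}.
      Root lime: left subtree has 0 nodes { }, right has 2 {poppy, hop}.
        Root hop: left subtree has 1 node {poppy}, right has 0 { }.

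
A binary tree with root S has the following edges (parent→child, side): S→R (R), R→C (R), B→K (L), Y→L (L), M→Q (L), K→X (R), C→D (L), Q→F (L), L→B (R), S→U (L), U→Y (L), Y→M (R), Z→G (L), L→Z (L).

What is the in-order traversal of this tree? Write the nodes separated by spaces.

In-order visits the left subtree, then the node, then the right subtree.
At S: go left to U.
  At U: go left to Y.
    At Y: go left to L.
      At L: go left to Z.
        At Z: go left to G.
          G is a leaf — visit G.
        Visit Z.
        At Z: no right child.
      Visit L.
      At L: go right to B.
        At B: go left to K.
          At K: no left child.
          Visit K.
          At K: go right to X.
            X is a leaf — visit X.
        Visit B.
        At B: no right child.
    Visit Y.
    At Y: go right to M.
      At M: go left to Q.
        At Q: go left to F.
          F is a leaf — visit F.
        Visit Q.
        At Q: no right child.
      Visit M.
      At M: no right child.
  Visit U.
  At U: no right child.
Visit S.
At S: go right to R.
  At R: no left child.
  Visit R.
  At R: go right to C.
    At C: go left to D.
      D is a leaf — visit D.
    Visit C.
    At C: no right child.

G Z L K X B Y F Q M U S R D C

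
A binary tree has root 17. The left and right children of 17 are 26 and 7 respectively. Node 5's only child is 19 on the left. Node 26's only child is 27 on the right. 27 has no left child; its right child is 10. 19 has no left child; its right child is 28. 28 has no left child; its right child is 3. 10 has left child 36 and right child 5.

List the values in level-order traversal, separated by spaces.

17 26 7 27 10 36 5 19 28 3

Level-order visits nodes level by level from the root, left to right within each level.
Level 0: 17
Level 1: 26, 7
Level 2: 27
Level 3: 10
Level 4: 36, 5
Level 5: 19
Level 6: 28
Level 7: 3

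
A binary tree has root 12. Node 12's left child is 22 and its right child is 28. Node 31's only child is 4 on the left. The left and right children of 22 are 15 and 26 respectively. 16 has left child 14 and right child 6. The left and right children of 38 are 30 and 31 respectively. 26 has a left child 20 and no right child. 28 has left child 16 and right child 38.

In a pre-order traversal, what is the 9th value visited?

Pre-order visits the node, then its left subtree, then its right subtree.
Visit 12.
At 12: go left to 22.
  Visit 22.
  At 22: go left to 15.
    15 is a leaf — visit 15.
  At 22: go right to 26.
    Visit 26.
    At 26: go left to 20.
      20 is a leaf — visit 20.
    At 26: no right child.
At 12: go right to 28.
  Visit 28.
  At 28: go left to 16.
    Visit 16.
    At 16: go left to 14.
      14 is a leaf — visit 14.
    At 16: go right to 6.
      6 is a leaf — visit 6.
  At 28: go right to 38.
    Visit 38.
    At 38: go left to 30.
      30 is a leaf — visit 30.
    At 38: go right to 31.
      Visit 31.
      At 31: go left to 4.
        4 is a leaf — visit 4.
      At 31: no right child.
Full pre-order sequence: 12, 22, 15, 26, 20, 28, 16, 14, 6, 38, 30, 31, 4.

6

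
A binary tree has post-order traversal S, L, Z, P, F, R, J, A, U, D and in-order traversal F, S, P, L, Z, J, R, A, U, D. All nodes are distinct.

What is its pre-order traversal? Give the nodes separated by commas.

The last element of post-order is the root; it splits in-order into left and right subtrees.
Root D: left subtree has 9 nodes {F, S, P, L, Z, J, R, A, U}, right has 0 { }.
  Root U: left subtree has 8 nodes {F, S, P, L, Z, J, R, A}, right has 0 { }.
    Root A: left subtree has 7 nodes {F, S, P, L, Z, J, R}, right has 0 { }.
      Root J: left subtree has 5 nodes {F, S, P, L, Z}, right has 1 {R}.
        Root F: left subtree has 0 nodes { }, right has 4 {S, P, L, Z}.
          Root P: left subtree has 1 node {S}, right has 2 {L, Z}.
            Root Z: left subtree has 1 node {L}, right has 0 { }.

D, U, A, J, F, P, S, Z, L, R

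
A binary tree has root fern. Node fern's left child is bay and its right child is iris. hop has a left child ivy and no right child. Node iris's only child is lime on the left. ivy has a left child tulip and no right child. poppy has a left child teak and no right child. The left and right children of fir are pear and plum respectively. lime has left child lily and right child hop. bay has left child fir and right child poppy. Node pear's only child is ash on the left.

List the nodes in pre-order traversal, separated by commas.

fern, bay, fir, pear, ash, plum, poppy, teak, iris, lime, lily, hop, ivy, tulip

Pre-order visits the node, then its left subtree, then its right subtree.
Visit fern.
At fern: go left to bay.
  Visit bay.
  At bay: go left to fir.
    Visit fir.
    At fir: go left to pear.
      Visit pear.
      At pear: go left to ash.
        ash is a leaf — visit ash.
      At pear: no right child.
    At fir: go right to plum.
      plum is a leaf — visit plum.
  At bay: go right to poppy.
    Visit poppy.
    At poppy: go left to teak.
      teak is a leaf — visit teak.
    At poppy: no right child.
At fern: go right to iris.
  Visit iris.
  At iris: go left to lime.
    Visit lime.
    At lime: go left to lily.
      lily is a leaf — visit lily.
    At lime: go right to hop.
      Visit hop.
      At hop: go left to ivy.
        Visit ivy.
        At ivy: go left to tulip.
          tulip is a leaf — visit tulip.
        At ivy: no right child.
      At hop: no right child.
  At iris: no right child.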